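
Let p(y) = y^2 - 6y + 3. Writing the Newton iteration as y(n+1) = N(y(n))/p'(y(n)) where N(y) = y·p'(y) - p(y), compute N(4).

13

p'(y) = 2y - 6.
N(y) = y·p'(y) - p(y) = y·(2y - 6) - (y^2 - 6y + 3) = y^2 - 3.
N(4) = 13.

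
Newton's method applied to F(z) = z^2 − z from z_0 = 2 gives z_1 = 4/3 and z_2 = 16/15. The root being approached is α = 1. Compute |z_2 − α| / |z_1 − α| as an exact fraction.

z_1 − α = 4/3 − 1 = 1/3, so |z_1 − α| = 1/3.
z_2 − α = 16/15 − 1 = 1/15, so |z_2 − α| = 1/15.
Ratio = (1/15) / (1/3) = 1/5.

1/5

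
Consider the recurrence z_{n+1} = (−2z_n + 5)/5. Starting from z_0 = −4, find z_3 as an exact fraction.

127/125

z_1 = (−2·(−4) + 5)/5 = 13/5.
z_2 = (−2·(13/5) + 5)/5 = −1/25.
z_3 = (−2·(−1/25) + 5)/5 = 127/125.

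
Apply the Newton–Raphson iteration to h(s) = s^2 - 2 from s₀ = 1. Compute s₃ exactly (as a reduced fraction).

h'(s) = 2s.
h(1) = -1, h'(1) = 2, so s₁ = 1 - (-1)/2 = 3/2.
h(3/2) = 1/4, h'(3/2) = 3, so s₂ = (3/2) - (1/4)/3 = 17/12.
h(17/12) = 1/144, h'(17/12) = 17/6, so s₃ = (17/12) - (1/144)/(17/6) = 577/408.

577/408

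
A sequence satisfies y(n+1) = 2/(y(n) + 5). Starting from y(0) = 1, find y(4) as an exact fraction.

86/231

y(1) = 2/(1 + 5) = 1/3.
y(2) = 2/(1/3 + 5) = 3/8.
y(3) = 2/(3/8 + 5) = 16/43.
y(4) = 2/(16/43 + 5) = 86/231.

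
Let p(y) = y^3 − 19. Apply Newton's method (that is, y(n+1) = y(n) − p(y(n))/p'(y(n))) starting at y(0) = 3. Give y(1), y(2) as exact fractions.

y(1) = 73/27, y(2) = 1152011/431649

p'(y) = 3y^2.
p(3) = 8, p'(3) = 27, so y(1) = 3 − 8/27 = 73/27.
p(73/27) = 15040/19683, p'(73/27) = 5329/243, so y(2) = (73/27) − (15040/19683)/(5329/243) = 1152011/431649.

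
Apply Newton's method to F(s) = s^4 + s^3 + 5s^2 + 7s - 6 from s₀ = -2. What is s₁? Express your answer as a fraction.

-58/33

F'(s) = 4s^3 + 3s^2 + 10s + 7.
F(-2) = 8, F'(-2) = -33, so s₁ = (-2) - 8/(-33) = -58/33.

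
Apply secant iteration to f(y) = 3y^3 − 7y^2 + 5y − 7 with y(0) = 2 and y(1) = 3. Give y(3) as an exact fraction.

6873/3344

f(2) = −1, f(3) = 26. y(2) = 3 − 26·(3 − 2)/(26 − (−1)) = 55/27.
f(3) = 26, f(55/27) = −3302/6561. y(3) = (55/27) − (−3302/6561)·((55/27) − 3)/((−3302/6561) − 26) = 6873/3344.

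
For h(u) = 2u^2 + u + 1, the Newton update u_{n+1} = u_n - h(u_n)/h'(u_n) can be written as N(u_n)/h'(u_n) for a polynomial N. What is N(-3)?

h'(u) = 4u + 1.
N(u) = u·h'(u) - h(u) = u·(4u + 1) - (2u^2 + u + 1) = 2u^2 - 1.
N(-3) = 17.

17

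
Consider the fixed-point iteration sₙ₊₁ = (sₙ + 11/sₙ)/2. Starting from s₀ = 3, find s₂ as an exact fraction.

s₁ = (3 + 11/3)/2 = 10/3.
s₂ = (10/3 + 11/(10/3))/2 = 199/60.

199/60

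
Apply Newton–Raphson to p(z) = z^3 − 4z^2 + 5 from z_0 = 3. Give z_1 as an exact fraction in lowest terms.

13/3

p'(z) = 3z^2 − 8z.
p(3) = −4, p'(3) = 3, so z_1 = 3 − (−4)/3 = 13/3.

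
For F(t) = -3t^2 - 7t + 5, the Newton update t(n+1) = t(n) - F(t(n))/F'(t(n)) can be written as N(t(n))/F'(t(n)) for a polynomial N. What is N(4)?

F'(t) = -6t - 7.
N(t) = t·F'(t) - F(t) = t·(-6t - 7) - (-3t^2 - 7t + 5) = -3t^2 - 5.
N(4) = -53.

-53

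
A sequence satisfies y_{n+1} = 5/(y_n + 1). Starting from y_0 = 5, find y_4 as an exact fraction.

205/96

y_1 = 5/(5 + 1) = 5/6.
y_2 = 5/(5/6 + 1) = 30/11.
y_3 = 5/(30/11 + 1) = 55/41.
y_4 = 5/(55/41 + 1) = 205/96.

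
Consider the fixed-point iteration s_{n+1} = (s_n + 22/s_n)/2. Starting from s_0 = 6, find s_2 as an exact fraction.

s_1 = (6 + 22/6)/2 = 29/6.
s_2 = (29/6 + 22/(29/6))/2 = 1633/348.

1633/348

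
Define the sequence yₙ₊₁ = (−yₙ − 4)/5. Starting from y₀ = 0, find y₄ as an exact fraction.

−416/625

y₁ = (−0 − 4)/5 = −4/5.
y₂ = (−(−4/5) − 4)/5 = −16/25.
y₃ = (−(−16/25) − 4)/5 = −84/125.
y₄ = (−(−84/125) − 4)/5 = −416/625.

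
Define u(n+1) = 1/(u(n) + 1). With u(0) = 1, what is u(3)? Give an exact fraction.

3/5

u(1) = 1/(1 + 1) = 1/2.
u(2) = 1/(1/2 + 1) = 2/3.
u(3) = 1/(2/3 + 1) = 3/5.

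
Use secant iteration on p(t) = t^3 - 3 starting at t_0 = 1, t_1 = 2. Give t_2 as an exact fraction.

9/7

p(1) = -2, p(2) = 5. t_2 = 2 - 5·(2 - 1)/(5 - (-2)) = 9/7.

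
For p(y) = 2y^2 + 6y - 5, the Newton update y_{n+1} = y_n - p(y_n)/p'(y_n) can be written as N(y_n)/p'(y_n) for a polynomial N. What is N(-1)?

p'(y) = 4y + 6.
N(y) = y·p'(y) - p(y) = y·(4y + 6) - (2y^2 + 6y - 5) = 2y^2 + 5.
N(-1) = 7.

7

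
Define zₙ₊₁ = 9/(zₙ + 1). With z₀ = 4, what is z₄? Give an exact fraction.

531/185

z₁ = 9/(4 + 1) = 9/5.
z₂ = 9/(9/5 + 1) = 45/14.
z₃ = 9/(45/14 + 1) = 126/59.
z₄ = 9/(126/59 + 1) = 531/185.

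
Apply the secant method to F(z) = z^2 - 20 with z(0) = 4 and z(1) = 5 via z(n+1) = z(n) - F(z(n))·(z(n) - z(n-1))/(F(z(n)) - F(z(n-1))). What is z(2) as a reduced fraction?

40/9

F(4) = -4, F(5) = 5. z(2) = 5 - 5·(5 - 4)/(5 - (-4)) = 40/9.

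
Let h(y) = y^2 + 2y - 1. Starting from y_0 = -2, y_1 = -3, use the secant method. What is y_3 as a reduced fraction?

-12/5

h(-2) = -1, h(-3) = 2. y_2 = (-3) - 2·((-3) - (-2))/(2 - (-1)) = -7/3.
h(-3) = 2, h(-7/3) = -2/9. y_3 = (-7/3) - (-2/9)·((-7/3) - (-3))/((-2/9) - 2) = -12/5.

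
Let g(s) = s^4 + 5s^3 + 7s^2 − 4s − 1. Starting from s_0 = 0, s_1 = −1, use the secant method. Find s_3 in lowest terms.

−463/2521

g(0) = −1, g(−1) = 6. s_2 = (−1) − 6·((−1) − 0)/(6 − (−1)) = −1/7.
g(−1) = 6, g(−1/7) = −720/2401. s_3 = (−1/7) − (−720/2401)·((−1/7) − (−1))/((−720/2401) − 6) = −463/2521.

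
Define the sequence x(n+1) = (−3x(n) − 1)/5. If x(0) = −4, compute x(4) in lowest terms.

−392/625

x(1) = (−3·(−4) − 1)/5 = 11/5.
x(2) = (−3·(11/5) − 1)/5 = −38/25.
x(3) = (−3·(−38/25) − 1)/5 = 89/125.
x(4) = (−3·(89/125) − 1)/5 = −392/625.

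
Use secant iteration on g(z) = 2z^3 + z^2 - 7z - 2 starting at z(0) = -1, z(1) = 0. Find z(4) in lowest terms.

-9117/32471

g(-1) = 4, g(0) = -2. z(2) = 0 - (-2)·(0 - (-1))/((-2) - 4) = -1/3.
g(0) = -2, g(-1/3) = 10/27. z(3) = (-1/3) - (10/27)·((-1/3) - 0)/((10/27) - (-2)) = -9/32.
g(-1/3) = 10/27, g(-9/32) = 55/16384. z(4) = (-9/32) - (55/16384)·((-9/32) - (-1/3))/((55/16384) - (10/27)) = -9117/32471.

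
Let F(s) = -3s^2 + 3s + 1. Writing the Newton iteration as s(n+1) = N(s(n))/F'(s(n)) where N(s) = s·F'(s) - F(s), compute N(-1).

F'(s) = -6s + 3.
N(s) = s·F'(s) - F(s) = s·(-6s + 3) - (-3s^2 + 3s + 1) = -3s^2 - 1.
N(-1) = -4.

-4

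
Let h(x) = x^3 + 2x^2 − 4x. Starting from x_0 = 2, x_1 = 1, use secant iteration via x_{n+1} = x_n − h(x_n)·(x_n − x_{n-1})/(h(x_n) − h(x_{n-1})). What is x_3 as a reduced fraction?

h(2) = 8, h(1) = −1. x_2 = 1 − (−1)·(1 − 2)/((−1) − 8) = 10/9.
h(1) = −1, h(10/9) = −440/729. x_3 = (10/9) − (−440/729)·((10/9) − 1)/((−440/729) − (−1)) = 370/289.

370/289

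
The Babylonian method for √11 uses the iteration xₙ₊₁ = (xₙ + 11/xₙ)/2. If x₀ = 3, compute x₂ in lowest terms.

199/60

x₁ = (3 + 11/3)/2 = 10/3.
x₂ = (10/3 + 11/(10/3))/2 = 199/60.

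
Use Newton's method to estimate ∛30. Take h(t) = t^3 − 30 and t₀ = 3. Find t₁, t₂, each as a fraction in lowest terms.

t₁ = 28/9, t₂ = 32887/10584

h'(t) = 3t^2.
h(3) = −3, h'(3) = 27, so t₁ = 3 − (−3)/27 = 28/9.
h(28/9) = 82/729, h'(28/9) = 784/27, so t₂ = (28/9) − (82/729)/(784/27) = 32887/10584.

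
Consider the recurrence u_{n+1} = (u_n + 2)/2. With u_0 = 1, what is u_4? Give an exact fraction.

u_1 = (1 + 2)/2 = 3/2.
u_2 = ((3/2) + 2)/2 = 7/4.
u_3 = ((7/4) + 2)/2 = 15/8.
u_4 = ((15/8) + 2)/2 = 31/16.

31/16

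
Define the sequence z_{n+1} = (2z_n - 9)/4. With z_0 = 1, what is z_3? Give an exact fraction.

-61/16

z_1 = (2·1 - 9)/4 = -7/4.
z_2 = (2·(-7/4) - 9)/4 = -25/8.
z_3 = (2·(-25/8) - 9)/4 = -61/16.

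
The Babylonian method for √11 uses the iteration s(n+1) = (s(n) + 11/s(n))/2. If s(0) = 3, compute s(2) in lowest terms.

s(1) = (3 + 11/3)/2 = 10/3.
s(2) = (10/3 + 11/(10/3))/2 = 199/60.

199/60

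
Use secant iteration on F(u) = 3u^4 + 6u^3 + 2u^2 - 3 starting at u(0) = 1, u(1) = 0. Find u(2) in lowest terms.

F(1) = 8, F(0) = -3. u(2) = 0 - (-3)·(0 - 1)/((-3) - 8) = 3/11.

3/11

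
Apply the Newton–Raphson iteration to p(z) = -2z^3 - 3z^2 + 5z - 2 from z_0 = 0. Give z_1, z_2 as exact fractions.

p'(z) = -6z^2 - 6z + 5.
p(0) = -2, p'(0) = 5, so z_1 = 0 - (-2)/5 = 2/5.
p(2/5) = -76/125, p'(2/5) = 41/25, so z_2 = (2/5) - (-76/125)/(41/25) = 158/205.

z_1 = 2/5, z_2 = 158/205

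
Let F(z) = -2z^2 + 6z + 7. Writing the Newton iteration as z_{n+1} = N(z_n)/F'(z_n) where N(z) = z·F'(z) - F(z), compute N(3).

F'(z) = -4z + 6.
N(z) = z·F'(z) - F(z) = z·(-4z + 6) - (-2z^2 + 6z + 7) = -2z^2 - 7.
N(3) = -25.

-25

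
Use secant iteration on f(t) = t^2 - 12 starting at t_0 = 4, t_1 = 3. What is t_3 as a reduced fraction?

52/15

f(4) = 4, f(3) = -3. t_2 = 3 - (-3)·(3 - 4)/((-3) - 4) = 24/7.
f(3) = -3, f(24/7) = -12/49. t_3 = (24/7) - (-12/49)·((24/7) - 3)/((-12/49) - (-3)) = 52/15.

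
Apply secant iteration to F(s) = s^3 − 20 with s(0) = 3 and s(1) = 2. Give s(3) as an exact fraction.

1335/487

F(3) = 7, F(2) = −12. s(2) = 2 − (−12)·(2 − 3)/((−12) − 7) = 50/19.
F(2) = −12, F(50/19) = −12180/6859. s(3) = (50/19) − (−12180/6859)·((50/19) − 2)/((−12180/6859) − (−12)) = 1335/487.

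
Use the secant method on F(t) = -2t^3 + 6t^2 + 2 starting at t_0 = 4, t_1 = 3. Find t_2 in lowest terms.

F(4) = -30, F(3) = 2. t_2 = 3 - 2·(3 - 4)/(2 - (-30)) = 49/16.

49/16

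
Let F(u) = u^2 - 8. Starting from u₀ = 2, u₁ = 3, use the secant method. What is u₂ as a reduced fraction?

F(2) = -4, F(3) = 1. u₂ = 3 - 1·(3 - 2)/(1 - (-4)) = 14/5.

14/5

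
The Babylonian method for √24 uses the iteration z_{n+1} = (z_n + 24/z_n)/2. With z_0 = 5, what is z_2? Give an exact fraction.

z_1 = (5 + 24/5)/2 = 49/10.
z_2 = (49/10 + 24/(49/10))/2 = 4801/980.

4801/980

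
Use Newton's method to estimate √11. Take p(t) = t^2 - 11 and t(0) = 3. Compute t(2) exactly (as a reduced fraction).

199/60

p'(t) = 2t.
p(3) = -2, p'(3) = 6, so t(1) = 3 - (-2)/6 = 10/3.
p(10/3) = 1/9, p'(10/3) = 20/3, so t(2) = (10/3) - (1/9)/(20/3) = 199/60.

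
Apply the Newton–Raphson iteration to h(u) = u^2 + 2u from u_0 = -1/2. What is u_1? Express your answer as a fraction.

1/4

h'(u) = 2u + 2.
h(-1/2) = -3/4, h'(-1/2) = 1, so u_1 = (-1/2) - (-3/4)/1 = 1/4.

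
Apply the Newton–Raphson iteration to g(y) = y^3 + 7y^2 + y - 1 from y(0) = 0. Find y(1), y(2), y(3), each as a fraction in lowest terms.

g'(y) = 3y^2 + 14y + 1.
g(0) = -1, g'(0) = 1, so y(1) = 0 - (-1)/1 = 1.
g(1) = 8, g'(1) = 18, so y(2) = 1 - 8/18 = 5/9.
g(5/9) = 1376/729, g'(5/9) = 262/27, so y(3) = (5/9) - (1376/729)/(262/27) = 1277/3537.

y(1) = 1, y(2) = 5/9, y(3) = 1277/3537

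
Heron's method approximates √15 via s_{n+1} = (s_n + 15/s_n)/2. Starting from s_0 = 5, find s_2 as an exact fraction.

s_1 = (5 + 15/5)/2 = 4.
s_2 = (4 + 15/4)/2 = 31/8.

31/8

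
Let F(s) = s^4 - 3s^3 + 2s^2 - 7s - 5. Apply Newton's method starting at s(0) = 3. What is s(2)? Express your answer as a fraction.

39643/12352

F'(s) = 4s^3 - 9s^2 + 4s - 7.
F(3) = -8, F'(3) = 32, so s(1) = 3 - (-8)/32 = 13/4.
F(13/4) = 501/256, F'(13/4) = 193/4, so s(2) = (13/4) - (501/256)/(193/4) = 39643/12352.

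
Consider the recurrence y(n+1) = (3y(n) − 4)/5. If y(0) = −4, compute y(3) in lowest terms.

y(1) = (3·(−4) − 4)/5 = −16/5.
y(2) = (3·(−16/5) − 4)/5 = −68/25.
y(3) = (3·(−68/25) − 4)/5 = −304/125.

−304/125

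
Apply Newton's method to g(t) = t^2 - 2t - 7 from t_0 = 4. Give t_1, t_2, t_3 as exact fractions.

g'(t) = 2t - 2.
g(4) = 1, g'(4) = 6, so t_1 = 4 - 1/6 = 23/6.
g(23/6) = 1/36, g'(23/6) = 17/3, so t_2 = (23/6) - (1/36)/(17/3) = 781/204.
g(781/204) = 1/41616, g'(781/204) = 577/102, so t_3 = (781/204) - (1/41616)/(577/102) = 901273/235416.

t_1 = 23/6, t_2 = 781/204, t_3 = 901273/235416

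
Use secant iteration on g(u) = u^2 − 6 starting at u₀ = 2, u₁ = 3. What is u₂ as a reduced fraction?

12/5

g(2) = −2, g(3) = 3. u₂ = 3 − 3·(3 − 2)/(3 − (−2)) = 12/5.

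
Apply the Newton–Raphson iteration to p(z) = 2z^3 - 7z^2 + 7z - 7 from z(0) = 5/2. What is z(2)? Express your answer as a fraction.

p'(z) = 6z^2 - 14z + 7.
p(5/2) = -2, p'(5/2) = 19/2, so z(1) = (5/2) - (-2)/(19/2) = 103/38.
p(103/38) = 2560/6859, p'(103/38) = 9483/722, so z(2) = (103/38) - (2560/6859)/(9483/722) = 966509/360354.

966509/360354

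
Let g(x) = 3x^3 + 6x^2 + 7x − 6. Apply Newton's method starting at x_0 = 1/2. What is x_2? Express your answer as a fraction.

g'(x) = 9x^2 + 12x + 7.
g(1/2) = −5/8, g'(1/2) = 61/4, so x_1 = (1/2) − (−5/8)/(61/4) = 33/61.
g(33/61) = 4050/226981, g'(33/61) = 60004/3721, so x_2 = (33/61) − (4050/226981)/(60004/3721) = 988041/1830122.

988041/1830122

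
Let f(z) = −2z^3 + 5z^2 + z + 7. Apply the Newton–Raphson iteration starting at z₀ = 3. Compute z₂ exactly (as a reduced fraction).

20783/6831

f'(z) = −6z^2 + 10z + 1.
f(3) = 1, f'(3) = −23, so z₁ = 3 − 1/(−23) = 70/23.
f(70/23) = −301/12167, f'(70/23) = −12771/529, so z₂ = (70/23) − (−301/12167)/(−12771/529) = 20783/6831.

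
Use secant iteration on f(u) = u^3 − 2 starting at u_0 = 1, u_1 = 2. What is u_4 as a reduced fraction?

f(1) = −1, f(2) = 6. u_2 = 2 − 6·(2 − 1)/(6 − (−1)) = 8/7.
f(2) = 6, f(8/7) = −174/343. u_3 = (8/7) − (−174/343)·((8/7) − 2)/((−174/343) − 6) = 75/62.
f(8/7) = −174/343, f(75/62) = −54781/238328. u_4 = (75/62) − (−54781/238328)·((75/62) − (8/7))/((−54781/238328) − (−174/343)) = 989312/782041.

989312/782041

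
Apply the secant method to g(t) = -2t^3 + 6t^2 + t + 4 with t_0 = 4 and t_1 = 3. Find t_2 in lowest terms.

g(4) = -24, g(3) = 7. t_2 = 3 - 7·(3 - 4)/(7 - (-24)) = 100/31.

100/31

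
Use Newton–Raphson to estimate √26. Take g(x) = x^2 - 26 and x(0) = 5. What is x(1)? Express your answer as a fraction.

51/10

g'(x) = 2x.
g(5) = -1, g'(5) = 10, so x(1) = 5 - (-1)/10 = 51/10.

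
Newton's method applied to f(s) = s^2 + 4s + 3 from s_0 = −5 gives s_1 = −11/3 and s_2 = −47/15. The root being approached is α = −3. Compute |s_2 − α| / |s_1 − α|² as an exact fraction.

3/10

s_1 − α = −11/3 − (−3) = −11/3 + 3 = −2/3, so |s_1 − α| = 2/3.
s_2 − α = −47/15 − (−3) = −47/15 + 3 = −2/15, so |s_2 − α| = 2/15.
|s_1 − α|² = 4/9.
Ratio = (2/15) / (4/9) = 3/10.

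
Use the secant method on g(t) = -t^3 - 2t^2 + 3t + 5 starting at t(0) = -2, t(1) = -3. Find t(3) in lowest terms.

-561/247

g(-2) = -1, g(-3) = 5. t(2) = (-3) - 5·((-3) - (-2))/(5 - (-1)) = -13/6.
g(-3) = 5, g(-13/6) = -155/216. t(3) = (-13/6) - (-155/216)·((-13/6) - (-3))/((-155/216) - 5) = -561/247.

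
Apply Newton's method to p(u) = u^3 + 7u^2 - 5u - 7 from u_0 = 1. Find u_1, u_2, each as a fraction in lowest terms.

p'(u) = 3u^2 + 14u - 5.
p(1) = -4, p'(1) = 12, so u_1 = 1 - (-4)/12 = 4/3.
p(4/3) = 31/27, p'(4/3) = 19, so u_2 = (4/3) - (31/27)/19 = 653/513.

u_1 = 4/3, u_2 = 653/513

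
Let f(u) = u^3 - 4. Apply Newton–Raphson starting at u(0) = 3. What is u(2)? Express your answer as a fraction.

f'(u) = 3u^2.
f(3) = 23, f'(3) = 27, so u(1) = 3 - 23/27 = 58/27.
f(58/27) = 116380/19683, f'(58/27) = 3364/243, so u(2) = (58/27) - (116380/19683)/(3364/243) = 117239/68121.

117239/68121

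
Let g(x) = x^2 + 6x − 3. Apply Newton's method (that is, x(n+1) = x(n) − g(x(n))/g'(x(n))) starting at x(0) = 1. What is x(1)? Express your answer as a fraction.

1/2

g'(x) = 2x + 6.
g(1) = 4, g'(1) = 8, so x(1) = 1 − 4/8 = 1/2.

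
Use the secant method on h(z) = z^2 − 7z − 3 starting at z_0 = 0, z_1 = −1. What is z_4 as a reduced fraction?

−1689/4169

h(0) = −3, h(−1) = 5. z_2 = (−1) − 5·((−1) − 0)/(5 − (−3)) = −3/8.
h(−1) = 5, h(−3/8) = −15/64. z_3 = (−3/8) − (−15/64)·((−3/8) − (−1))/((−15/64) − 5) = −27/67.
h(−3/8) = −15/64, h(−27/67) = −75/4489. z_4 = (−27/67) − (−75/4489)·((−27/67) − (−3/8))/((−75/4489) − (−15/64)) = −1689/4169.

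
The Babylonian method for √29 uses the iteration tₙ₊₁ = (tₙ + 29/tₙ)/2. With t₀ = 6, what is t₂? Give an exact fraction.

t₁ = (6 + 29/6)/2 = 65/12.
t₂ = (65/12 + 29/(65/12))/2 = 8401/1560.

8401/1560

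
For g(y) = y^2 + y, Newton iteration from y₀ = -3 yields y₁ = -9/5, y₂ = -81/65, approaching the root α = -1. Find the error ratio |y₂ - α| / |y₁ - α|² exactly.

y₁ - α = -9/5 - (-1) = -9/5 + 1 = -4/5, so |y₁ - α| = 4/5.
y₂ - α = -81/65 - (-1) = -81/65 + 1 = -16/65, so |y₂ - α| = 16/65.
|y₁ - α|² = 16/25.
Ratio = (16/65) / (16/25) = 5/13.

5/13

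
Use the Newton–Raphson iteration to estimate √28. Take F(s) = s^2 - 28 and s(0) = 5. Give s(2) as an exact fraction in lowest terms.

5609/1060

F'(s) = 2s.
F(5) = -3, F'(5) = 10, so s(1) = 5 - (-3)/10 = 53/10.
F(53/10) = 9/100, F'(53/10) = 53/5, so s(2) = (53/10) - (9/100)/(53/5) = 5609/1060.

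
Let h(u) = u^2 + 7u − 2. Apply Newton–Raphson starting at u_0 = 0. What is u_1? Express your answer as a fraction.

h'(u) = 2u + 7.
h(0) = −2, h'(0) = 7, so u_1 = 0 − (−2)/7 = 2/7.

2/7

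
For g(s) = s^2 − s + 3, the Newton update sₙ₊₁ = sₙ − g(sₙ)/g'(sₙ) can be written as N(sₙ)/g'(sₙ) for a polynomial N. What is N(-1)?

g'(s) = 2s − 1.
N(s) = s·g'(s) − g(s) = s·(2s − 1) − (s^2 − s + 3) = s^2 − 3.
N(-1) = −2.

−2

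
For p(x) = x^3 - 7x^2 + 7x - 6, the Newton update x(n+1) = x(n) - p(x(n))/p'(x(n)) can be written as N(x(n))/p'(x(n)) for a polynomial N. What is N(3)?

p'(x) = 3x^2 - 14x + 7.
N(x) = x·p'(x) - p(x) = x·(3x^2 - 14x + 7) - (x^3 - 7x^2 + 7x - 6) = 2x^3 - 7x^2 + 6.
N(3) = -3.

-3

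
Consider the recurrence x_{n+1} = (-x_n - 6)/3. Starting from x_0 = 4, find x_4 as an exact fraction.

x_1 = (-4 - 6)/3 = -10/3.
x_2 = (-(-10/3) - 6)/3 = -8/9.
x_3 = (-(-8/9) - 6)/3 = -46/27.
x_4 = (-(-46/27) - 6)/3 = -116/81.

-116/81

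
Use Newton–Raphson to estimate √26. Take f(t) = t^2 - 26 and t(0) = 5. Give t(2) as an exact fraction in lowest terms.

f'(t) = 2t.
f(5) = -1, f'(5) = 10, so t(1) = 5 - (-1)/10 = 51/10.
f(51/10) = 1/100, f'(51/10) = 51/5, so t(2) = (51/10) - (1/100)/(51/5) = 5201/1020.

5201/1020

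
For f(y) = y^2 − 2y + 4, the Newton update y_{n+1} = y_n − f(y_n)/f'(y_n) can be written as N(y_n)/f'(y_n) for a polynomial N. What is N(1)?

−3

f'(y) = 2y − 2.
N(y) = y·f'(y) − f(y) = y·(2y − 2) − (y^2 − 2y + 4) = y^2 − 4.
N(1) = −3.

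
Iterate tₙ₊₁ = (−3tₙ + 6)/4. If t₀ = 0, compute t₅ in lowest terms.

543/512

t₁ = (−3·0 + 6)/4 = 3/2.
t₂ = (−3·(3/2) + 6)/4 = 3/8.
t₃ = (−3·(3/8) + 6)/4 = 39/32.
t₄ = (−3·(39/32) + 6)/4 = 75/128.
t₅ = (−3·(75/128) + 6)/4 = 543/512.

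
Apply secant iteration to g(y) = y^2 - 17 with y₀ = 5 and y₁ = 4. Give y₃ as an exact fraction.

g(5) = 8, g(4) = -1. y₂ = 4 - (-1)·(4 - 5)/((-1) - 8) = 37/9.
g(4) = -1, g(37/9) = -8/81. y₃ = (37/9) - (-8/81)·((37/9) - 4)/((-8/81) - (-1)) = 301/73.

301/73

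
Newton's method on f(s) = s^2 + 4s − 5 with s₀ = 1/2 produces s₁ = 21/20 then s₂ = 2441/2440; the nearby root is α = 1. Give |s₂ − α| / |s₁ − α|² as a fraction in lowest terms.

s₁ − α = 21/20 − 1 = 1/20, so |s₁ − α| = 1/20.
s₂ − α = 2441/2440 − 1 = 1/2440, so |s₂ − α| = 1/2440.
|s₁ − α|² = 1/400.
Ratio = (1/2440) / (1/400) = 10/61.

10/61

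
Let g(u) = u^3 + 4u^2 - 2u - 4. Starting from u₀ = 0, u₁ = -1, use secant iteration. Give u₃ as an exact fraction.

g(0) = -4, g(-1) = 1. u₂ = (-1) - 1·((-1) - 0)/(1 - (-4)) = -4/5.
g(-1) = 1, g(-4/5) = -44/125. u₃ = (-4/5) - (-44/125)·((-4/5) - (-1))/((-44/125) - 1) = -144/169.

-144/169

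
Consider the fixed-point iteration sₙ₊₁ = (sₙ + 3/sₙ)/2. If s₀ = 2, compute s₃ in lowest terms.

s₁ = (2 + 3/2)/2 = 7/4.
s₂ = (7/4 + 3/(7/4))/2 = 97/56.
s₃ = (97/56 + 3/(97/56))/2 = 18817/10864.

18817/10864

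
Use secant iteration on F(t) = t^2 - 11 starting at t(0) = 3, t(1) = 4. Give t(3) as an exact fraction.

169/51

F(3) = -2, F(4) = 5. t(2) = 4 - 5·(4 - 3)/(5 - (-2)) = 23/7.
F(4) = 5, F(23/7) = -10/49. t(3) = (23/7) - (-10/49)·((23/7) - 4)/((-10/49) - 5) = 169/51.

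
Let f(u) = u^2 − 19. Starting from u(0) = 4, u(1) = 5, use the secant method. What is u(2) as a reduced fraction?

13/3

f(4) = −3, f(5) = 6. u(2) = 5 − 6·(5 − 4)/(6 − (−3)) = 13/3.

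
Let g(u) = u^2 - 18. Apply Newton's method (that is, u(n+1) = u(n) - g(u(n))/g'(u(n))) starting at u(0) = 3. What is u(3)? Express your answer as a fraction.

g'(u) = 2u.
g(3) = -9, g'(3) = 6, so u(1) = 3 - (-9)/6 = 9/2.
g(9/2) = 9/4, g'(9/2) = 9, so u(2) = (9/2) - (9/4)/9 = 17/4.
g(17/4) = 1/16, g'(17/4) = 17/2, so u(3) = (17/4) - (1/16)/(17/2) = 577/136.

577/136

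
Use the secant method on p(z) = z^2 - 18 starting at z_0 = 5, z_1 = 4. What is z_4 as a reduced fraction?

p(5) = 7, p(4) = -2. z_2 = 4 - (-2)·(4 - 5)/((-2) - 7) = 38/9.
p(4) = -2, p(38/9) = -14/81. z_3 = (38/9) - (-14/81)·((38/9) - 4)/((-14/81) - (-2)) = 157/37.
p(38/9) = -14/81, p(157/37) = 7/1369. z_4 = (157/37) - (7/1369)·((157/37) - (38/9))/((7/1369) - (-14/81)) = 11960/2819.

11960/2819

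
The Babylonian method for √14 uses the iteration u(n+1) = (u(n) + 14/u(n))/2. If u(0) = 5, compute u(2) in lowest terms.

u(1) = (5 + 14/5)/2 = 39/10.
u(2) = (39/10 + 14/(39/10))/2 = 2921/780.

2921/780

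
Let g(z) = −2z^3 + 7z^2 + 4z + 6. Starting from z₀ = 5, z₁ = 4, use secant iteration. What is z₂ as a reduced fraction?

226/55

g(5) = −49, g(4) = 6. z₂ = 4 − 6·(4 − 5)/(6 − (−49)) = 226/55.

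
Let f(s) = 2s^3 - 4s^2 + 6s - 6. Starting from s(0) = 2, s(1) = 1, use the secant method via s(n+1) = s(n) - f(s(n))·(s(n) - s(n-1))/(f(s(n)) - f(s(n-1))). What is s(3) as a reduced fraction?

53/37

f(2) = 6, f(1) = -2. s(2) = 1 - (-2)·(1 - 2)/((-2) - 6) = 5/4.
f(1) = -2, f(5/4) = -27/32. s(3) = (5/4) - (-27/32)·((5/4) - 1)/((-27/32) - (-2)) = 53/37.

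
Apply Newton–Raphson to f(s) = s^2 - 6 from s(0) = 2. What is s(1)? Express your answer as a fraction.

5/2

f'(s) = 2s.
f(2) = -2, f'(2) = 4, so s(1) = 2 - (-2)/4 = 5/2.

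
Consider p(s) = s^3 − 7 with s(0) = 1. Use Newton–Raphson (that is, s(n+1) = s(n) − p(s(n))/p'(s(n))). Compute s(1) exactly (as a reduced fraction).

p'(s) = 3s^2.
p(1) = −6, p'(1) = 3, so s(1) = 1 − (−6)/3 = 3.

3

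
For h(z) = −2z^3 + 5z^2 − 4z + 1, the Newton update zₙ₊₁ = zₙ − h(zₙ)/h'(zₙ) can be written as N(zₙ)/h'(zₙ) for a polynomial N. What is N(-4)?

h'(z) = −6z^2 + 10z − 4.
N(z) = z·h'(z) − h(z) = z·(−6z^2 + 10z − 4) − (−2z^3 + 5z^2 − 4z + 1) = −4z^3 + 5z^2 − 1.
N(-4) = 335.

335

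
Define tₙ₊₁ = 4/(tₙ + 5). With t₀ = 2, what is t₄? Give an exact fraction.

t₁ = 4/(2 + 5) = 4/7.
t₂ = 4/(4/7 + 5) = 28/39.
t₃ = 4/(28/39 + 5) = 156/223.
t₄ = 4/(156/223 + 5) = 892/1271.

892/1271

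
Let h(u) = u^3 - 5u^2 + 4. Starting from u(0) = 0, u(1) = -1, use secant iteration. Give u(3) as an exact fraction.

h(0) = 4, h(-1) = -2. u(2) = (-1) - (-2)·((-1) - 0)/((-2) - 4) = -2/3.
h(-1) = -2, h(-2/3) = 40/27. u(3) = (-2/3) - (40/27)·((-2/3) - (-1))/((40/27) - (-2)) = -38/47.

-38/47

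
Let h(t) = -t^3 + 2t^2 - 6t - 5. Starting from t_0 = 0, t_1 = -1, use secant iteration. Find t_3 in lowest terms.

-565/889

h(0) = -5, h(-1) = 4. t_2 = (-1) - 4·((-1) - 0)/(4 - (-5)) = -5/9.
h(-1) = 4, h(-5/9) = -640/729. t_3 = (-5/9) - (-640/729)·((-5/9) - (-1))/((-640/729) - 4) = -565/889.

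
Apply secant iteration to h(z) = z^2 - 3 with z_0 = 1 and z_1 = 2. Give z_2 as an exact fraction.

5/3

h(1) = -2, h(2) = 1. z_2 = 2 - 1·(2 - 1)/(1 - (-2)) = 5/3.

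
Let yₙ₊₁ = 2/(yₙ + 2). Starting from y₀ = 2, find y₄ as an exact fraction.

14/19

y₁ = 2/(2 + 2) = 1/2.
y₂ = 2/(1/2 + 2) = 4/5.
y₃ = 2/(4/5 + 2) = 5/7.
y₄ = 2/(5/7 + 2) = 14/19.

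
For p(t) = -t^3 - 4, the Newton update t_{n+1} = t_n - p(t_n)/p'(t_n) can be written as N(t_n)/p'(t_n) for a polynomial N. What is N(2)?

-12

p'(t) = -3t^2.
N(t) = t·p'(t) - p(t) = t·(-3t^2) - (-t^3 - 4) = -2t^3 + 4.
N(2) = -12.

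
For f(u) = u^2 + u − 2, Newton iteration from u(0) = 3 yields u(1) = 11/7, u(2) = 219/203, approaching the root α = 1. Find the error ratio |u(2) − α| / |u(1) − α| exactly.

4/29

u(1) − α = 11/7 − 1 = 4/7, so |u(1) − α| = 4/7.
u(2) − α = 219/203 − 1 = 16/203, so |u(2) − α| = 16/203.
Ratio = (16/203) / (4/7) = 4/29.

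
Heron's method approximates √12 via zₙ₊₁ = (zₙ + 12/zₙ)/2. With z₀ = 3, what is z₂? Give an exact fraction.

97/28

z₁ = (3 + 12/3)/2 = 7/2.
z₂ = (7/2 + 12/(7/2))/2 = 97/28.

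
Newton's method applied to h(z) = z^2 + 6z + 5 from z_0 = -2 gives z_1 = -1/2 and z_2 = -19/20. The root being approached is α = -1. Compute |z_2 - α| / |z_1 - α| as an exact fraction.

z_1 - α = -1/2 - (-1) = -1/2 + 1 = 1/2, so |z_1 - α| = 1/2.
z_2 - α = -19/20 - (-1) = -19/20 + 1 = 1/20, so |z_2 - α| = 1/20.
Ratio = (1/20) / (1/2) = 1/10.

1/10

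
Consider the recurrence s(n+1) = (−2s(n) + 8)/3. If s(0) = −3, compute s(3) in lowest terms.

s(1) = (−2·(−3) + 8)/3 = 14/3.
s(2) = (−2·(14/3) + 8)/3 = −4/9.
s(3) = (−2·(−4/9) + 8)/3 = 80/27.

80/27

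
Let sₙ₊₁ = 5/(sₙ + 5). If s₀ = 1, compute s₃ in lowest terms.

s₁ = 5/(1 + 5) = 5/6.
s₂ = 5/(5/6 + 5) = 6/7.
s₃ = 5/(6/7 + 5) = 35/41.

35/41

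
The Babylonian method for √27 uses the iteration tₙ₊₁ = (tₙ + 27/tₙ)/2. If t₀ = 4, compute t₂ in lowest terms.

t₁ = (4 + 27/4)/2 = 43/8.
t₂ = (43/8 + 27/(43/8))/2 = 3577/688.

3577/688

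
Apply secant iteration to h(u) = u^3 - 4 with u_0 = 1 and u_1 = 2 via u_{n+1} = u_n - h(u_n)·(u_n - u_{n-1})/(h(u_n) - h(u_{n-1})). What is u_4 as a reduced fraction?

h(1) = -3, h(2) = 4. u_2 = 2 - 4·(2 - 1)/(4 - (-3)) = 10/7.
h(2) = 4, h(10/7) = -372/343. u_3 = (10/7) - (-372/343)·((10/7) - 2)/((-372/343) - 4) = 169/109.
h(10/7) = -372/343, h(169/109) = -353307/1295029. u_4 = (169/109) - (-353307/1295029)·((169/109) - (10/7))/((-353307/1295029) - (-372/343)) = 2056682/1292353.

2056682/1292353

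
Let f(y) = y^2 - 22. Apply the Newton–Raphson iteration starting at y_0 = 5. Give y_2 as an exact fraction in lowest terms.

4409/940

f'(y) = 2y.
f(5) = 3, f'(5) = 10, so y_1 = 5 - 3/10 = 47/10.
f(47/10) = 9/100, f'(47/10) = 47/5, so y_2 = (47/10) - (9/100)/(47/5) = 4409/940.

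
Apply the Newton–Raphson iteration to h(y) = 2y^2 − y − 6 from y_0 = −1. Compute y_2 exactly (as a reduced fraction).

h'(y) = 4y − 1.
h(−1) = −3, h'(−1) = −5, so y_1 = (−1) − (−3)/(−5) = −8/5.
h(−8/5) = 18/25, h'(−8/5) = −37/5, so y_2 = (−8/5) − (18/25)/(−37/5) = −278/185.

−278/185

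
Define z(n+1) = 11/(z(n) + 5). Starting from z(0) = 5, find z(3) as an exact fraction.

671/415

z(1) = 11/(5 + 5) = 11/10.
z(2) = 11/(11/10 + 5) = 110/61.
z(3) = 11/(110/61 + 5) = 671/415.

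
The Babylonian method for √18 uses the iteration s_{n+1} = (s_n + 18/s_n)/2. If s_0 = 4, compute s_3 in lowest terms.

s_1 = (4 + 18/4)/2 = 17/4.
s_2 = (17/4 + 18/(17/4))/2 = 577/136.
s_3 = (577/136 + 18/(577/136))/2 = 665857/156944.

665857/156944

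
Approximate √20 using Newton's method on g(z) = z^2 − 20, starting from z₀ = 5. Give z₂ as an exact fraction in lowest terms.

g'(z) = 2z.
g(5) = 5, g'(5) = 10, so z₁ = 5 − 5/10 = 9/2.
g(9/2) = 1/4, g'(9/2) = 9, so z₂ = (9/2) − (1/4)/9 = 161/36.

161/36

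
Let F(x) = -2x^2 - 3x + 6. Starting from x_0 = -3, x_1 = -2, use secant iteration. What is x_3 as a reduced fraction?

-114/43

F(-3) = -3, F(-2) = 4. x_2 = (-2) - 4·((-2) - (-3))/(4 - (-3)) = -18/7.
F(-2) = 4, F(-18/7) = 24/49. x_3 = (-18/7) - (24/49)·((-18/7) - (-2))/((24/49) - 4) = -114/43.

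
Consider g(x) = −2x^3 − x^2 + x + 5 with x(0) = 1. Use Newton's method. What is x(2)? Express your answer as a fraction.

6415/4837

g'(x) = −6x^2 − 2x + 1.
g(1) = 3, g'(1) = −7, so x(1) = 1 − 3/(−7) = 10/7.
g(10/7) = −495/343, g'(10/7) = −691/49, so x(2) = (10/7) − (−495/343)/(−691/49) = 6415/4837.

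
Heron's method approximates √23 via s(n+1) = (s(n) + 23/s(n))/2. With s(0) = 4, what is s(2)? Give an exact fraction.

2993/624

s(1) = (4 + 23/4)/2 = 39/8.
s(2) = (39/8 + 23/(39/8))/2 = 2993/624.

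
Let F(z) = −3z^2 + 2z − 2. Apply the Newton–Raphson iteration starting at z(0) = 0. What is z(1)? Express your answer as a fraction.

F'(z) = −6z + 2.
F(0) = −2, F'(0) = 2, so z(1) = 0 − (−2)/2 = 1.

1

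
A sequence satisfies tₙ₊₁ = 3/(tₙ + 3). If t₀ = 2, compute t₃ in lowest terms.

18/23

t₁ = 3/(2 + 3) = 3/5.
t₂ = 3/(3/5 + 3) = 5/6.
t₃ = 3/(5/6 + 3) = 18/23.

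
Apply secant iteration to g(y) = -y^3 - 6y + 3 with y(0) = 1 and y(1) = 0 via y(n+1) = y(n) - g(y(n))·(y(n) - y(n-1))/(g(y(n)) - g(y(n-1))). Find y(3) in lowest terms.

g(1) = -4, g(0) = 3. y(2) = 0 - 3·(0 - 1)/(3 - (-4)) = 3/7.
g(0) = 3, g(3/7) = 120/343. y(3) = (3/7) - (120/343)·((3/7) - 0)/((120/343) - 3) = 49/101.

49/101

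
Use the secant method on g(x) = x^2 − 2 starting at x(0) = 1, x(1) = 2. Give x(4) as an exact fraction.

58/41

g(1) = −1, g(2) = 2. x(2) = 2 − 2·(2 − 1)/(2 − (−1)) = 4/3.
g(2) = 2, g(4/3) = −2/9. x(3) = (4/3) − (−2/9)·((4/3) − 2)/((−2/9) − 2) = 7/5.
g(4/3) = −2/9, g(7/5) = −1/25. x(4) = (7/5) − (−1/25)·((7/5) − (4/3))/((−1/25) − (−2/9)) = 58/41.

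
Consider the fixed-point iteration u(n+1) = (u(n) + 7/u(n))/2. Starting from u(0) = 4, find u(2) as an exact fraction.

977/368

u(1) = (4 + 7/4)/2 = 23/8.
u(2) = (23/8 + 7/(23/8))/2 = 977/368.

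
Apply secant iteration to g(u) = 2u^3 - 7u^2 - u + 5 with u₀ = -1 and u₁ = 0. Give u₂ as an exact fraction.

-5/8

g(-1) = -3, g(0) = 5. u₂ = 0 - 5·(0 - (-1))/(5 - (-3)) = -5/8.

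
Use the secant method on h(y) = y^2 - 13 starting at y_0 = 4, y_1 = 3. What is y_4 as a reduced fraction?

h(4) = 3, h(3) = -4. y_2 = 3 - (-4)·(3 - 4)/((-4) - 3) = 25/7.
h(3) = -4, h(25/7) = -12/49. y_3 = (25/7) - (-12/49)·((25/7) - 3)/((-12/49) - (-4)) = 83/23.
h(25/7) = -12/49, h(83/23) = 12/529. y_4 = (83/23) - (12/529)·((83/23) - (25/7))/((12/529) - (-12/49)) = 1042/289.

1042/289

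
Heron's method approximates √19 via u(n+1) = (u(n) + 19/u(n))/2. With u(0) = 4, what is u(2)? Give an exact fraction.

u(1) = (4 + 19/4)/2 = 35/8.
u(2) = (35/8 + 19/(35/8))/2 = 2441/560.

2441/560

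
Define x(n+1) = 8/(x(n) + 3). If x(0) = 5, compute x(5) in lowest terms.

184/109

x(1) = 8/(5 + 3) = 1.
x(2) = 8/(1 + 3) = 2.
x(3) = 8/(2 + 3) = 8/5.
x(4) = 8/(8/5 + 3) = 40/23.
x(5) = 8/(40/23 + 3) = 184/109.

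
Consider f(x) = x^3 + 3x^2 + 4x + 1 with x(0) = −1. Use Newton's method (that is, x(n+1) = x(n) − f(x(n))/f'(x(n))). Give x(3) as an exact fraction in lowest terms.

−27/86

f'(x) = 3x^2 + 6x + 4.
f(−1) = −1, f'(−1) = 1, so x(1) = (−1) − (−1)/1 = 0.
f(0) = 1, f'(0) = 4, so x(2) = 0 − 1/4 = −1/4.
f(−1/4) = 11/64, f'(−1/4) = 43/16, so x(3) = (−1/4) − (11/64)/(43/16) = −27/86.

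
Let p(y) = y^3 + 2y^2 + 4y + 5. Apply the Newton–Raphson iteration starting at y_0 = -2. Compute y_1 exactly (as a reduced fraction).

-13/8

p'(y) = 3y^2 + 4y + 4.
p(-2) = -3, p'(-2) = 8, so y_1 = (-2) - (-3)/8 = -13/8.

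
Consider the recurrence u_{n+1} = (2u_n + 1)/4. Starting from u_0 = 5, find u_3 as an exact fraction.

u_1 = (2·5 + 1)/4 = 11/4.
u_2 = (2·(11/4) + 1)/4 = 13/8.
u_3 = (2·(13/8) + 1)/4 = 17/16.

17/16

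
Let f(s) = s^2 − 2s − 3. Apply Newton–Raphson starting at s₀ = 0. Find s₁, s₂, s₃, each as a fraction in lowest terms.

f'(s) = 2s − 2.
f(0) = −3, f'(0) = −2, so s₁ = 0 − (−3)/(−2) = −3/2.
f(−3/2) = 9/4, f'(−3/2) = −5, so s₂ = (−3/2) − (9/4)/(−5) = −21/20.
f(−21/20) = 81/400, f'(−21/20) = −41/10, so s₃ = (−21/20) − (81/400)/(−41/10) = −1641/1640.

s₁ = −3/2, s₂ = −21/20, s₃ = −1641/1640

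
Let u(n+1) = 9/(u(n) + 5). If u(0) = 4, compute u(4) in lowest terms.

117/83

u(1) = 9/(4 + 5) = 1.
u(2) = 9/(1 + 5) = 3/2.
u(3) = 9/(3/2 + 5) = 18/13.
u(4) = 9/(18/13 + 5) = 117/83.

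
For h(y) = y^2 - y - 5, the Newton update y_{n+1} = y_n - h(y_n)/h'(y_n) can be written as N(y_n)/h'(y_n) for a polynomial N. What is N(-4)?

h'(y) = 2y - 1.
N(y) = y·h'(y) - h(y) = y·(2y - 1) - (y^2 - y - 5) = y^2 + 5.
N(-4) = 21.

21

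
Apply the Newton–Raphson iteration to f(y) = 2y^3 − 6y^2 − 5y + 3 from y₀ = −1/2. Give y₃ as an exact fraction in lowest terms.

−391627/361931

f'(y) = 6y^2 − 12y − 5.
f(−1/2) = 15/4, f'(−1/2) = 5/2, so y₁ = (−1/2) − (15/4)/(5/2) = −2.
f(−2) = −27, f'(−2) = 43, so y₂ = (−2) − (−27)/43 = −59/43.
f(−59/43) = −524880/79507, f'(−59/43) = 42085/1849, so y₃ = (−59/43) − (−524880/79507)/(42085/1849) = −391627/361931.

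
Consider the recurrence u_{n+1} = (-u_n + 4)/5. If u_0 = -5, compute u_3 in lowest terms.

u_1 = (-(-5) + 4)/5 = 9/5.
u_2 = (-(9/5) + 4)/5 = 11/25.
u_3 = (-(11/25) + 4)/5 = 89/125.

89/125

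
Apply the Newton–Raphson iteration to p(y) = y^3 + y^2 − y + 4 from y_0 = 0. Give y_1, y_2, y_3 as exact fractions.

p'(y) = 3y^2 + 2y − 1.
p(0) = 4, p'(0) = −1, so y_1 = 0 − 4/(−1) = 4.
p(4) = 80, p'(4) = 55, so y_2 = 4 − 80/55 = 28/11.
p(28/11) = 32512/1331, p'(28/11) = 2847/121, so y_3 = (28/11) − (32512/1331)/(2847/121) = 47204/31317.

y_1 = 4, y_2 = 28/11, y_3 = 47204/31317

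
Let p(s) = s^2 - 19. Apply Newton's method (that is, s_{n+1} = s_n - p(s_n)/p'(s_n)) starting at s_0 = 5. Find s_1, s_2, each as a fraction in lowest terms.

p'(s) = 2s.
p(5) = 6, p'(5) = 10, so s_1 = 5 - 6/10 = 22/5.
p(22/5) = 9/25, p'(22/5) = 44/5, so s_2 = (22/5) - (9/25)/(44/5) = 959/220.

s_1 = 22/5, s_2 = 959/220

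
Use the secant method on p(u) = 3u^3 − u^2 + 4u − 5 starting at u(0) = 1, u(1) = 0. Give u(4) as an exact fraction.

14920/16581

p(1) = 1, p(0) = −5. u(2) = 0 − (−5)·(0 − 1)/((−5) − 1) = 5/6.
p(0) = −5, p(5/6) = −5/8. u(3) = (5/6) − (−5/8)·((5/6) − 0)/((−5/8) − (−5)) = 20/21.
p(5/6) = −5/8, p(20/21) = 1525/3087. u(4) = (20/21) − (1525/3087)·((20/21) − (5/6))/((1525/3087) − (−5/8)) = 14920/16581.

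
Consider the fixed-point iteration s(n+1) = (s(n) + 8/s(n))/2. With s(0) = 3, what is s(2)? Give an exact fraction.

577/204

s(1) = (3 + 8/3)/2 = 17/6.
s(2) = (17/6 + 8/(17/6))/2 = 577/204.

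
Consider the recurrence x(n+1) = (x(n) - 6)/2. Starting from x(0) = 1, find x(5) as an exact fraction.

x(1) = (1 - 6)/2 = -5/2.
x(2) = ((-5/2) - 6)/2 = -17/4.
x(3) = ((-17/4) - 6)/2 = -41/8.
x(4) = ((-41/8) - 6)/2 = -89/16.
x(5) = ((-89/16) - 6)/2 = -185/32.

-185/32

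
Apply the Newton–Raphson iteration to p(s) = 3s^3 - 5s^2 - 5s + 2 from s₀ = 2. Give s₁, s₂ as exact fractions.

p'(s) = 9s^2 - 10s - 5.
p(2) = -4, p'(2) = 11, so s₁ = 2 - (-4)/11 = 26/11.
p(26/11) = 2480/1331, p'(26/11) = 2619/121, so s₂ = (26/11) - (2480/1331)/(2619/121) = 65614/28809.

s₁ = 26/11, s₂ = 65614/28809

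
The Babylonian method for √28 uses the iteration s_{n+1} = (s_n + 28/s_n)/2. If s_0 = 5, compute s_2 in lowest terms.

s_1 = (5 + 28/5)/2 = 53/10.
s_2 = (53/10 + 28/(53/10))/2 = 5609/1060.

5609/1060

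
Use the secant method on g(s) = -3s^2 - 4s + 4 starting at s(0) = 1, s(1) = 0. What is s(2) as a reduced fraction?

4/7

g(1) = -3, g(0) = 4. s(2) = 0 - 4·(0 - 1)/(4 - (-3)) = 4/7.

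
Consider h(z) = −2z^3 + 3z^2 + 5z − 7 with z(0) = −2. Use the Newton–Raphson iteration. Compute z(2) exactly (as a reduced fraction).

−981034/628897

h'(z) = −6z^2 + 6z + 5.
h(−2) = 11, h'(−2) = −31, so z(1) = (−2) − 11/(−31) = −51/31.
h(−51/31) = 53603/29791, h'(−51/31) = −20287/961, so z(2) = (−51/31) − (53603/29791)/(−20287/961) = −981034/628897.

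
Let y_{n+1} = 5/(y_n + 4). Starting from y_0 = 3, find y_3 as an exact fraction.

y_1 = 5/(3 + 4) = 5/7.
y_2 = 5/(5/7 + 4) = 35/33.
y_3 = 5/(35/33 + 4) = 165/167.

165/167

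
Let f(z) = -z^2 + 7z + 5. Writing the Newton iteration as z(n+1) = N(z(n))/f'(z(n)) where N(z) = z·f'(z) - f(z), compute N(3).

-14

f'(z) = -2z + 7.
N(z) = z·f'(z) - f(z) = z·(-2z + 7) - (-z^2 + 7z + 5) = -z^2 - 5.
N(3) = -14.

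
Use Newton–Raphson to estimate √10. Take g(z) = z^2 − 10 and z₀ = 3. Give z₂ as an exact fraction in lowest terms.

721/228

g'(z) = 2z.
g(3) = −1, g'(3) = 6, so z₁ = 3 − (−1)/6 = 19/6.
g(19/6) = 1/36, g'(19/6) = 19/3, so z₂ = (19/6) − (1/36)/(19/3) = 721/228.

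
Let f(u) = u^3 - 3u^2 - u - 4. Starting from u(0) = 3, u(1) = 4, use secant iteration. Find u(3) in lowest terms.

f(3) = -7, f(4) = 8. u(2) = 4 - 8·(4 - 3)/(8 - (-7)) = 52/15.
f(4) = 8, f(52/15) = -6272/3375. u(3) = (52/15) - (-6272/3375)·((52/15) - 4)/((-6272/3375) - 8) = 14836/4159.

14836/4159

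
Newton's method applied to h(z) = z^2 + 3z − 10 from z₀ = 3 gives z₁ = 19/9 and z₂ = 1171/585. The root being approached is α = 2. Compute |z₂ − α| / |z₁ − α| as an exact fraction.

1/65

z₁ − α = 19/9 − 2 = 1/9, so |z₁ − α| = 1/9.
z₂ − α = 1171/585 − 2 = 1/585, so |z₂ − α| = 1/585.
Ratio = (1/585) / (1/9) = 1/65.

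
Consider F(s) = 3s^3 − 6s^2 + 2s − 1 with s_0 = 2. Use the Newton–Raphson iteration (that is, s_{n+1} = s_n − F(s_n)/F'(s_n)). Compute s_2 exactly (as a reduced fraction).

F'(s) = 9s^2 − 12s + 2.
F(2) = 3, F'(2) = 14, so s_1 = 2 − 3/14 = 25/14.
F(25/14) = 1431/2744, F'(25/14) = 1817/196, so s_2 = (25/14) − (1431/2744)/(1817/196) = 21997/12719.

21997/12719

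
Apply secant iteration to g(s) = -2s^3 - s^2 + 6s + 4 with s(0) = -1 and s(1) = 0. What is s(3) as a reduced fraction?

-50/69

g(-1) = -1, g(0) = 4. s(2) = 0 - 4·(0 - (-1))/(4 - (-1)) = -4/5.
g(0) = 4, g(-4/5) = -52/125. s(3) = (-4/5) - (-52/125)·((-4/5) - 0)/((-52/125) - 4) = -50/69.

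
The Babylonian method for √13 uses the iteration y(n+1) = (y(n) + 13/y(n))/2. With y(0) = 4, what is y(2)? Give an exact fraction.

y(1) = (4 + 13/4)/2 = 29/8.
y(2) = (29/8 + 13/(29/8))/2 = 1673/464.

1673/464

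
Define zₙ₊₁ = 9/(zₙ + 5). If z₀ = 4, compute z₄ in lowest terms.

z₁ = 9/(4 + 5) = 1.
z₂ = 9/(1 + 5) = 3/2.
z₃ = 9/(3/2 + 5) = 18/13.
z₄ = 9/(18/13 + 5) = 117/83.

117/83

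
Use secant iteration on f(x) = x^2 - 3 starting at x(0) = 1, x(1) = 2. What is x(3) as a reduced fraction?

f(1) = -2, f(2) = 1. x(2) = 2 - 1·(2 - 1)/(1 - (-2)) = 5/3.
f(2) = 1, f(5/3) = -2/9. x(3) = (5/3) - (-2/9)·((5/3) - 2)/((-2/9) - 1) = 19/11.

19/11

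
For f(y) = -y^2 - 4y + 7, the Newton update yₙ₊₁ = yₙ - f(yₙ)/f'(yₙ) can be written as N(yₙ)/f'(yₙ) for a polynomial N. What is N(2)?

-11

f'(y) = -2y - 4.
N(y) = y·f'(y) - f(y) = y·(-2y - 4) - (-y^2 - 4y + 7) = -y^2 - 7.
N(2) = -11.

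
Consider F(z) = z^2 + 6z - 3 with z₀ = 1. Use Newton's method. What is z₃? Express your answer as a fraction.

2521/5432

F'(z) = 2z + 6.
F(1) = 4, F'(1) = 8, so z₁ = 1 - 4/8 = 1/2.
F(1/2) = 1/4, F'(1/2) = 7, so z₂ = (1/2) - (1/4)/7 = 13/28.
F(13/28) = 1/784, F'(13/28) = 97/14, so z₃ = (13/28) - (1/784)/(97/14) = 2521/5432.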